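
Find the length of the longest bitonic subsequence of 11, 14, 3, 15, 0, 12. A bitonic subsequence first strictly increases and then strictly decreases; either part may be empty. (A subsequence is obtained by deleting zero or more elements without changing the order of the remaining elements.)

Let inc[i] be the LIS ending at i and dec[i] the longest strictly decreasing subsequence starting at i. inc = [1, 2, 1, 3, 1, 2], dec = [3, 3, 2, 2, 1, 1].
max_i inc[i]+dec[i]−1 = 4, with one witness 11, 14, 3, 0.

4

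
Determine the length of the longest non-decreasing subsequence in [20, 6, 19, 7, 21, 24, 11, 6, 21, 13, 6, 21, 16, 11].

5

Let dp[i] be the longest non-decreasing subsequence ending at position i. Then dp = [1, 1, 2, 2, 3, 4, 3, 2, 4, 4, 3, 5, 5, 4].
The maximum is 5; one witness is 6, 19, 21, 21, 21 at positions 2,3,5,9,12.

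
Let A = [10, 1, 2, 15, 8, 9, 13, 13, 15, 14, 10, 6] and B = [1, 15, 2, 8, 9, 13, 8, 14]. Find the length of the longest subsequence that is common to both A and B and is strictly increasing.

6

For each value that appears in both, track the longest common increasing run ending there.
The best achievable length is 6; one witness is 1, 2, 8, 9, 13, 14 (A-positions 2,3,5,6,7,10, B-positions 1,3,4,5,6,8).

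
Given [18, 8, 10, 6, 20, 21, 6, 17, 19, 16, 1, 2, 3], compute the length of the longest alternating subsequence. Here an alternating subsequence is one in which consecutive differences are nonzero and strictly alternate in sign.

A longest alternating subsequence is 18, 8, 10, 6, 20, 6, 17, 1, 2 (positions 1,2,3,4,5,7,8,11,12); its 8 consecutive differences strictly alternate in sign, and length 9 is optimal.

9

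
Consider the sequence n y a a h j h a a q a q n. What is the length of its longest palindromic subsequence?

One longest palindromic subsequence is naahjhaan (positions 1,3,4,5,6,7,9,11,13); it reads the same forward and backward, and the interval DP gives dp[1][13] = 9.

9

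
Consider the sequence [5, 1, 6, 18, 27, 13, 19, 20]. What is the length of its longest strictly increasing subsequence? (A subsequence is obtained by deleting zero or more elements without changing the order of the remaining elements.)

One longest increasing subsequence is 5, 6, 18, 19, 20 (positions 1,3,4,7,8), of length 5; no longer one exists.

5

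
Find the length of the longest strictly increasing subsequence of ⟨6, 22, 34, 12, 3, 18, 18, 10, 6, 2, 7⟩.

Scanning left to right, the best length ending at each element is: 6→1, 22→2, 34→3, 12→2, 3→1, 18→3, 18→3, 10→2, 6→2, 2→1, 7→3.
So the longest increasing subsequence has length 3, e.g. 6, 22, 34.

3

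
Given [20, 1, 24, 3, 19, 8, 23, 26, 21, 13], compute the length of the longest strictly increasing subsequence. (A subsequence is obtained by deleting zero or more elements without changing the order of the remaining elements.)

Scanning left to right, the best length ending at each element is: 20→1, 1→1, 24→2, 3→2, 19→3, 8→3, 23→4, 26→5, 21→4, 13→4.
So the longest increasing subsequence has length 5, e.g. 1, 3, 19, 23, 26.

5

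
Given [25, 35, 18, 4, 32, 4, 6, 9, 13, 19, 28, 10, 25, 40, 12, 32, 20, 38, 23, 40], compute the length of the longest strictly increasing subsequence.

9

One longest increasing subsequence is 4, 6, 9, 13, 19, 28, 32, 38, 40 (positions 4,7,8,9,10,11,16,18,20), of length 9; no longer one exists.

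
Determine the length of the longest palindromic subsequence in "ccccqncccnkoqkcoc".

11

Using dp[i][j] = 2 + dp[i+1][j−1] if the ends match, else max(dp[i+1][j], dp[i][j−1]):
dp[1][17] = 11. A witness is ccqncccnqcc at positions 1,4,5,6,7,8,9,10,13,15,17.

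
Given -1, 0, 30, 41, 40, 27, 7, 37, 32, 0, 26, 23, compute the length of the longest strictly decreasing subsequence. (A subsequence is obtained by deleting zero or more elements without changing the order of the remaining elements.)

Let dp[i] be the longest decreasing subsequence ending at position i. Then dp = [1, 1, 1, 1, 2, 3, 4, 3, 4, 5, 5, 6].
The maximum is 6; one witness is 41, 40, 37, 32, 26, 23 at positions 4,5,8,9,11,12.

6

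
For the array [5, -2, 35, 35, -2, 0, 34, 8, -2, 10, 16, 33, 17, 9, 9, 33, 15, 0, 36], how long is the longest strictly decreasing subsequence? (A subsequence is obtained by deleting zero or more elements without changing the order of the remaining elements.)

6

One longest decreasing subsequence is 35, 34, 33, 17, 9, 0 (positions 3,7,12,13,14,18), of length 6; no longer one exists.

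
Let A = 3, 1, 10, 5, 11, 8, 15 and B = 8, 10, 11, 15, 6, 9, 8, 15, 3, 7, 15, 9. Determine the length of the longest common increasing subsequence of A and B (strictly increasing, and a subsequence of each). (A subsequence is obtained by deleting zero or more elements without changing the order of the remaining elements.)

For each value that appears in both, track the longest common increasing run ending there.
The best achievable length is 3; one witness is 10, 11, 15 (A-positions 3,5,7, B-positions 2,3,4).

3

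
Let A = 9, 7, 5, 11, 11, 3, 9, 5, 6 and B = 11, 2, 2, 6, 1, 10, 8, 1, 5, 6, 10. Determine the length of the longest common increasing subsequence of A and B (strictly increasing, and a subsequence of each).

For each value that appears in both, track the longest common increasing run ending there.
The best achievable length is 2; one witness is 5, 6 (A-positions 3,9, B-positions 9,10).

2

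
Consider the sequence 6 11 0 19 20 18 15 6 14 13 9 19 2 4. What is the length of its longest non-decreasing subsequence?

4

Let dp[i] be the longest non-decreasing subsequence ending at position i. Then dp = [1, 2, 1, 3, 4, 3, 3, 2, 3, 3, 3, 4, 2, 3].
The maximum is 4; one witness is 6, 11, 19, 20 at positions 1,2,4,5.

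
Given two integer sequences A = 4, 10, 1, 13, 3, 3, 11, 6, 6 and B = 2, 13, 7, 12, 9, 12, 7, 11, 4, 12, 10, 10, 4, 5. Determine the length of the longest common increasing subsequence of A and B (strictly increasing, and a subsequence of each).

For each value that appears in both, track the longest common increasing run ending there.
The best achievable length is 2; one witness is 4, 10 (A-positions 1,2, B-positions 9,11).

2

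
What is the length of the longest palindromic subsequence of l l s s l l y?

6

Using dp[i][j] = 2 + dp[i+1][j−1] if the ends match, else max(dp[i+1][j], dp[i][j−1]):
dp[1][7] = 6. A witness is llssll at positions 1,2,3,4,5,6.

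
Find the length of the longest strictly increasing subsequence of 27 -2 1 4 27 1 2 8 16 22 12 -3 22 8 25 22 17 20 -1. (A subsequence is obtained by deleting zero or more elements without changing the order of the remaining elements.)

Let dp[i] be the longest increasing subsequence ending at position i. Then dp = [1, 1, 2, 3, 4, 2, 3, 4, 5, 6, 5, 1, 6, 4, 7, 6, 6, 7, 2].
The maximum is 7; one witness is -2, 1, 4, 8, 16, 22, 25 at positions 2,3,4,8,9,10,15.

7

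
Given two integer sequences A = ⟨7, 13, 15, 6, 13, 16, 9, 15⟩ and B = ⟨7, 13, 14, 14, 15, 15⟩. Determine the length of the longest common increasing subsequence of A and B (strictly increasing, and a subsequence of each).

3

For each value that appears in both, track the longest common increasing run ending there.
The best achievable length is 3; one witness is 7, 13, 15 (A-positions 1,2,3, B-positions 1,2,5).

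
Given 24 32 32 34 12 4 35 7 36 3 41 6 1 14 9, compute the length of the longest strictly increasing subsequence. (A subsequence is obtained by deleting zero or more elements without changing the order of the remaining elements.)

Scanning left to right, the best length ending at each element is: 24→1, 32→2, 32→2, 34→3, 12→1, 4→1, 35→4, 7→2, 36→5, 3→1, 41→6, 6→2, 1→1, 14→3, 9→3.
So the longest increasing subsequence has length 6, e.g. 24, 32, 34, 35, 36, 41.

6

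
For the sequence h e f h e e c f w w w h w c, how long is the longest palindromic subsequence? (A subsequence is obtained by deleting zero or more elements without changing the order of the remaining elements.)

6

One longest palindromic subsequence is cwwwwc (positions 7,9,10,11,13,14); it reads the same forward and backward, and the interval DP gives dp[1][14] = 6.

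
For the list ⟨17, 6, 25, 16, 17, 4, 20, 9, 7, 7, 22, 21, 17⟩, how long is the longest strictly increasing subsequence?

Let dp[i] be the longest increasing subsequence ending at position i. Then dp = [1, 1, 2, 2, 3, 1, 4, 2, 2, 2, 5, 5, 3].
The maximum is 5; one witness is 6, 16, 17, 20, 22 at positions 2,4,5,7,11.

5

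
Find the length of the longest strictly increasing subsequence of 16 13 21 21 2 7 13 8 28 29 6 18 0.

5

Scanning left to right, the best length ending at each element is: 16→1, 13→1, 21→2, 21→2, 2→1, 7→2, 13→3, 8→3, 28→4, 29→5, 6→2, 18→4, 0→1.
So the longest increasing subsequence has length 5, e.g. 2, 7, 13, 28, 29.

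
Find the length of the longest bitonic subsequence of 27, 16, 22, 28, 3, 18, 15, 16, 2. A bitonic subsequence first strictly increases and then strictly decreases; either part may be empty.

6

One longest bitonic subsequence is 16, 22, 28, 18, 16, 2 (positions 2,3,4,6,8,9): it rises to 28 then falls. Length 6 is optimal.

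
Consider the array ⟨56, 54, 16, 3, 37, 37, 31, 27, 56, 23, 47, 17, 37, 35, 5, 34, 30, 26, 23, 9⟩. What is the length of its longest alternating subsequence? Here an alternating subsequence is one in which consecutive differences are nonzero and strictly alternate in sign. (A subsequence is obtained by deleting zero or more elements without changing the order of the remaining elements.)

A longest alternating subsequence is 56, 16, 37, 31, 56, 23, 47, 17, 37, 5, 34, 30 (positions 1,3,5,7,9,10,11,12,13,15,16,17); its 11 consecutive differences strictly alternate in sign, and length 12 is optimal.

12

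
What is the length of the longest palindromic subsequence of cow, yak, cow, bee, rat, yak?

3

Using dp[i][j] = 2 + dp[i+1][j−1] if the ends match, else max(dp[i+1][j], dp[i][j−1]):
dp[1][6] = 3. A witness is yak rat yak at positions 2,5,6.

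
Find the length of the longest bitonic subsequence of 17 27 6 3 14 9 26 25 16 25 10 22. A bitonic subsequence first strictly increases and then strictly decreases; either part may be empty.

6

One longest bitonic subsequence is 17, 27, 26, 25, 16, 10 (positions 1,2,7,8,9,11): it rises to 27 then falls. Length 6 is optimal.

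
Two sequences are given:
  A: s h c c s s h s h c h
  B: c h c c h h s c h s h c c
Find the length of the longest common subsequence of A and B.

Backtracking the LCS table gives one alignment: h (A2,B2) → c (A3,B3) → c (A4,B4) → s (A5,B7) → h (A7,B9) → s (A8,B10) → h (A9,B11) → c (A10,B13).
So the longest common subsequence has length 8.

8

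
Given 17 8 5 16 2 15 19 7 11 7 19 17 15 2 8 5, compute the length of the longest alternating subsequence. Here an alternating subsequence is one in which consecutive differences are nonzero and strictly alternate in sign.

Track the best alternating length ending on an up-step vs a down-step at each position: up/down = 1/1, 1/2, 1/2, 3/2, 1/4, 5/4, 5/1, 5/6, 7/6, 5/8, 9/1, 9/10, 9/10, 1/10, 11/10, 11/12.
The maximum over both is 12; one such subsequence is 17, 8, 16, 2, 15, 7, 11, 7, 19, 2, 8, 5.

12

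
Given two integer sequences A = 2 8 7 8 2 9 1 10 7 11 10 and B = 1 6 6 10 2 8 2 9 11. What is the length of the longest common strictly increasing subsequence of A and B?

For each value that appears in both, track the longest common increasing run ending there.
The best achievable length is 4; one witness is 2, 8, 9, 11 (A-positions 1,2,6,10, B-positions 5,6,8,9).

4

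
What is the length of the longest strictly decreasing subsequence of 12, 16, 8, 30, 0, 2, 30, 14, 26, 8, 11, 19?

3

Let dp[i] be the longest decreasing subsequence ending at position i. Then dp = [1, 1, 2, 1, 3, 3, 1, 2, 2, 3, 3, 3].
The maximum is 3; one witness is 12, 8, 0 at positions 1,3,5.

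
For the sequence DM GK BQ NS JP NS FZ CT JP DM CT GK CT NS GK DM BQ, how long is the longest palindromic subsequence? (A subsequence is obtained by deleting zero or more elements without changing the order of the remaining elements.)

One longest palindromic subsequence is DM GK NS CT GK CT NS GK DM (positions 1,2,4,8,12,13,14,15,16); it reads the same forward and backward, and the interval DP gives dp[1][17] = 9.

9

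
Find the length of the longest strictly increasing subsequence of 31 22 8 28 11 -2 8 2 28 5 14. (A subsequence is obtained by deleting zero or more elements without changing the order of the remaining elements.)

One longest increasing subsequence is -2, 2, 5, 14 (positions 6,8,10,11), of length 4; no longer one exists.

4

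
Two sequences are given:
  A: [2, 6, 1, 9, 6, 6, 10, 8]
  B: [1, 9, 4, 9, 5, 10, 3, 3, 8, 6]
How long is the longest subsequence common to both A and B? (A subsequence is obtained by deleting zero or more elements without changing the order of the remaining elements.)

Backtracking the LCS table gives one alignment: 1 (A3,B1) → 9 (A4,B4) → 10 (A7,B6) → 8 (A8,B9).
So the longest common subsequence has length 4.

4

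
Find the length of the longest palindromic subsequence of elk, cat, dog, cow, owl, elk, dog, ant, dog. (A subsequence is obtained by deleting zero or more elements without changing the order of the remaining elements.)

3

Using dp[i][j] = 2 + dp[i+1][j−1] if the ends match, else max(dp[i+1][j], dp[i][j−1]):
dp[1][9] = 3. A witness is dog ant dog at positions 3,8,9.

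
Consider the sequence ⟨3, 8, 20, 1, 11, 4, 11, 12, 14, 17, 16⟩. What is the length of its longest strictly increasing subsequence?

Let dp[i] be the longest increasing subsequence ending at position i. Then dp = [1, 2, 3, 1, 3, 2, 3, 4, 5, 6, 6].
The maximum is 6; one witness is 3, 8, 11, 12, 14, 17 at positions 1,2,5,8,9,10.

6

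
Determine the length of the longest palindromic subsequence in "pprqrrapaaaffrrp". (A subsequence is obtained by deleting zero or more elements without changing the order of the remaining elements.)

One longest palindromic subsequence is prraaaarrp (positions 1,3,5,7,9,10,11,14,15,16); it reads the same forward and backward, and the interval DP gives dp[1][16] = 10.

10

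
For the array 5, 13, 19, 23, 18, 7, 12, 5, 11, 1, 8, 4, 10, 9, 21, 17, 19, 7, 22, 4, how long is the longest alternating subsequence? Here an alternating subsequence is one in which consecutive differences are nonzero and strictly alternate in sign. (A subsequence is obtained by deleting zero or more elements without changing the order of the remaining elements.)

A longest alternating subsequence is 5, 13, 7, 12, 5, 11, 1, 8, 4, 10, 9, 21, 17, 19, 7, 22, 4 (positions 1,2,6,7,8,9,10,11,12,13,14,15,16,17,18,19,20); its 16 consecutive differences strictly alternate in sign, and length 17 is optimal.

17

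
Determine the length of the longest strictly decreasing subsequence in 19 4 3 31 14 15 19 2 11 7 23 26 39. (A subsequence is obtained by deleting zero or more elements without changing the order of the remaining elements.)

Scanning left to right, the best length ending at each element is: 19→1, 4→2, 3→3, 31→1, 14→2, 15→2, 19→2, 2→4, 11→3, 7→4, 23→2, 26→2, 39→1.
So the longest decreasing subsequence has length 4, e.g. 19, 4, 3, 2.

4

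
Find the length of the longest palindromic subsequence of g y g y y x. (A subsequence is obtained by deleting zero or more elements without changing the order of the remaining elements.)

3

One longest palindromic subsequence is yyy (positions 2,4,5); it reads the same forward and backward, and the interval DP gives dp[1][6] = 3.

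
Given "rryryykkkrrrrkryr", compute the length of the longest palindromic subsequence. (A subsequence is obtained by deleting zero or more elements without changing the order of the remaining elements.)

One longest palindromic subsequence is ryrkrrrrkryr (positions 1,3,4,7,10,11,12,13,14,15,16,17); it reads the same forward and backward, and the interval DP gives dp[1][17] = 12.

12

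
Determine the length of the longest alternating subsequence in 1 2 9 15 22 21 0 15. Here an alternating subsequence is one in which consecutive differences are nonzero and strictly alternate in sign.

Track the best alternating length ending on an up-step vs a down-step at each position: up/down = 1/1, 2/1, 2/1, 2/1, 2/1, 2/3, 1/3, 4/3.
The maximum over both is 4; one such subsequence is 1, 2, 0, 15.

4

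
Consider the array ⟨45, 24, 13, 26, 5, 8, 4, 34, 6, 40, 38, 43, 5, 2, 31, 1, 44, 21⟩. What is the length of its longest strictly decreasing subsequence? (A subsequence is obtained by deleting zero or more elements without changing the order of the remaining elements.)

8

Let dp[i] be the longest decreasing subsequence ending at position i. Then dp = [1, 2, 3, 2, 4, 4, 5, 2, 5, 2, 3, 2, 6, 7, 4, 8, 2, 5].
The maximum is 8; one witness is 45, 24, 13, 8, 6, 5, 2, 1 at positions 1,2,3,6,9,13,14,16.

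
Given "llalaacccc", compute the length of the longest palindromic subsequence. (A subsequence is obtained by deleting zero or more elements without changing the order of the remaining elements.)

4

Using dp[i][j] = 2 + dp[i+1][j−1] if the ends match, else max(dp[i+1][j], dp[i][j−1]):
dp[1][10] = 4. A witness is cccc at positions 7,8,9,10.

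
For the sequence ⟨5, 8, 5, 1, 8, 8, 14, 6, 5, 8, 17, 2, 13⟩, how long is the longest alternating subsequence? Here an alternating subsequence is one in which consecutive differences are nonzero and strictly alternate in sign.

8

A longest alternating subsequence is 5, 8, 5, 8, 6, 8, 2, 13 (positions 1,2,3,5,8,10,12,13); its 7 consecutive differences strictly alternate in sign, and length 8 is optimal.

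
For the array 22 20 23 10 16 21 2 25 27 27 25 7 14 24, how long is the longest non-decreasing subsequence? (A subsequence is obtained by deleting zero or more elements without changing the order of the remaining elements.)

6

Scanning left to right, the best length ending at each element is: 22→1, 20→1, 23→2, 10→1, 16→2, 21→3, 2→1, 25→4, 27→5, 27→6, 25→5, 7→2, 14→3, 24→4.
So the longest non-decreasing subsequence has length 6, e.g. 10, 16, 21, 25, 27, 27.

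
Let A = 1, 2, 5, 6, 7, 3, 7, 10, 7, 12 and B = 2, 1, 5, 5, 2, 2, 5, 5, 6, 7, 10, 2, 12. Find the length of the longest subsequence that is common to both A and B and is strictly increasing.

A longest common strictly increasing subsequence is 1, 2, 5, 6, 7, 10, 12 (length 7); it appears in order in both A and B, and no longer such subsequence exists.

7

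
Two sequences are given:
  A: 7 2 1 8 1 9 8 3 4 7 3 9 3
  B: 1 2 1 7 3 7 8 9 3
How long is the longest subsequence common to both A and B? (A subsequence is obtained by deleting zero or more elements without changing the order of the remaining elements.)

A longest common subsequence is 2, 1, 3, 7, 9, 3 (length 6); the LCS DP confirms no longer common subsequence exists.

6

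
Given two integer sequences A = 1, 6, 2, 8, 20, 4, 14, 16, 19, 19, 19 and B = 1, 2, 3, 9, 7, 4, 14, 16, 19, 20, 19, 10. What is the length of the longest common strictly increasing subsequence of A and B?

For each value that appears in both, track the longest common increasing run ending there.
The best achievable length is 6; one witness is 1, 2, 4, 14, 16, 19 (A-positions 1,3,6,7,8,9, B-positions 1,2,6,7,8,9).

6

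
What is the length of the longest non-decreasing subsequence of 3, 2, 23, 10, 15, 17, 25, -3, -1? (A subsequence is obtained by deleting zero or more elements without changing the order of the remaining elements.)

Let dp[i] be the longest non-decreasing subsequence ending at position i. Then dp = [1, 1, 2, 2, 3, 4, 5, 1, 2].
The maximum is 5; one witness is 3, 10, 15, 17, 25 at positions 1,4,5,6,7.

5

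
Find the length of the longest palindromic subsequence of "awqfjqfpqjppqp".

7

One longest palindromic subsequence is qjqpqjq (positions 3,5,6,8,9,10,13); it reads the same forward and backward, and the interval DP gives dp[1][14] = 7.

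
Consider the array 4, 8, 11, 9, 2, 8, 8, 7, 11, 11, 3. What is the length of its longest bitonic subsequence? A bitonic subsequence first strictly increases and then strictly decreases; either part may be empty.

One longest bitonic subsequence is 4, 8, 11, 9, 8, 7, 3 (positions 1,2,3,4,7,8,11): it rises to 11 then falls. Length 7 is optimal.

7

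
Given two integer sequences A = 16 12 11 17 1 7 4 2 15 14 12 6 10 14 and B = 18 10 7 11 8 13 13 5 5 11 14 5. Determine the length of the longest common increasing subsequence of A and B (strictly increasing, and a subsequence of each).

2

A longest common strictly increasing subsequence is 7, 14 (length 2); it appears in order in both A and B, and no longer such subsequence exists.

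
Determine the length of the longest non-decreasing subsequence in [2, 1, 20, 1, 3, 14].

4

Scanning left to right, the best length ending at each element is: 2→1, 1→1, 20→2, 1→2, 3→3, 14→4.
So the longest non-decreasing subsequence has length 4, e.g. 1, 1, 3, 14.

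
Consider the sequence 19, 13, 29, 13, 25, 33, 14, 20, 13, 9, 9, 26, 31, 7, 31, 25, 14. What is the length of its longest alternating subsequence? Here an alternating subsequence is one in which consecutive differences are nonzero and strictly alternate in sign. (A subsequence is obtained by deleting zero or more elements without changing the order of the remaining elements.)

A longest alternating subsequence is 19, 13, 29, 13, 25, 14, 20, 13, 26, 7, 31, 25 (positions 1,2,3,4,5,7,8,9,12,14,15,16); its 11 consecutive differences strictly alternate in sign, and length 12 is optimal.

12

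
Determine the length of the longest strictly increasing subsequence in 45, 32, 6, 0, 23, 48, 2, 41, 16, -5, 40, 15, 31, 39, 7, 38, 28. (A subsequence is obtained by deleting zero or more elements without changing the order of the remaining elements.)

5

Scanning left to right, the best length ending at each element is: 45→1, 32→1, 6→1, 0→1, 23→2, 48→3, 2→2, 41→3, 16→3, -5→1, 40→4, 15→3, 31→4, 39→5, 7→3, 38→5, 28→4.
So the longest increasing subsequence has length 5, e.g. 0, 2, 16, 31, 39.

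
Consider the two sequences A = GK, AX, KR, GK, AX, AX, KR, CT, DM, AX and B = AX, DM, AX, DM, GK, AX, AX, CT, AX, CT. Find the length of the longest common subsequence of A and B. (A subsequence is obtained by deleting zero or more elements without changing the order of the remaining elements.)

6

Backtracking the LCS table gives one alignment: AX (A2,B3) → GK (A4,B5) → AX (A5,B6) → AX (A6,B7) → CT (A8,B8) → AX (A10,B9).
So the longest common subsequence has length 6.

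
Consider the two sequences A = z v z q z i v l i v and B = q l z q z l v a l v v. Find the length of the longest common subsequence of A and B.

A longest common subsequence is zqzvlv (length 6); the LCS DP confirms no longer common subsequence exists.

6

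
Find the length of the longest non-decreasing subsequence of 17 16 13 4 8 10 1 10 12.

5

Let dp[i] be the longest non-decreasing subsequence ending at position i. Then dp = [1, 1, 1, 1, 2, 3, 1, 4, 5].
The maximum is 5; one witness is 4, 8, 10, 10, 12 at positions 4,5,6,8,9.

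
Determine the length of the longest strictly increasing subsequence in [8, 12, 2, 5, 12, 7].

3

Let dp[i] be the longest increasing subsequence ending at position i. Then dp = [1, 2, 1, 2, 3, 3].
The maximum is 3; one witness is 2, 5, 12 at positions 3,4,5.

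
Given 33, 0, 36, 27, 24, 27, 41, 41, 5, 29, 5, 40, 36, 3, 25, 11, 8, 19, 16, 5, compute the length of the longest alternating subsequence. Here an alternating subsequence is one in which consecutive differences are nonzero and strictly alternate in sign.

Track the best alternating length ending on an up-step vs a down-step at each position: up/down = 1/1, 1/2, 3/1, 3/4, 3/4, 5/4, 5/1, 5/1, 3/6, 7/6, 3/8, 9/6, 9/10, 3/10, 11/10, 11/12, 11/12, 13/12, 13/14, 11/14.
The maximum over both is 14; one such subsequence is 33, 0, 36, 24, 27, 5, 29, 5, 40, 3, 25, 11, 19, 16.

14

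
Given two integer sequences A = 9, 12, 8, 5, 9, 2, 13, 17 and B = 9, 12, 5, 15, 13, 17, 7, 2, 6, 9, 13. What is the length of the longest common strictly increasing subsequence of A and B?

A longest common strictly increasing subsequence is 9, 12, 13, 17 (length 4); it appears in order in both A and B, and no longer such subsequence exists.

4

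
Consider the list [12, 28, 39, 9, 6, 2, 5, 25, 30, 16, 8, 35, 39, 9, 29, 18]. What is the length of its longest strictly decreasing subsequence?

One longest decreasing subsequence is 12, 9, 6, 2 (positions 1,4,5,6), of length 4; no longer one exists.

4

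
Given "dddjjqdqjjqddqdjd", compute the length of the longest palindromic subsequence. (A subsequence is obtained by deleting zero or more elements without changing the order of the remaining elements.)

13

One longest palindromic subsequence is dddjjqdqjjddd (positions 1,2,3,4,5,6,7,8,9,10,13,15,17); it reads the same forward and backward, and the interval DP gives dp[1][17] = 13.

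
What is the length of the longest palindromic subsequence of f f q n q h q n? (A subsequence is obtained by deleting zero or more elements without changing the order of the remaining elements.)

5

One longest palindromic subsequence is nqhqn (positions 4,5,6,7,8); it reads the same forward and backward, and the interval DP gives dp[1][8] = 5.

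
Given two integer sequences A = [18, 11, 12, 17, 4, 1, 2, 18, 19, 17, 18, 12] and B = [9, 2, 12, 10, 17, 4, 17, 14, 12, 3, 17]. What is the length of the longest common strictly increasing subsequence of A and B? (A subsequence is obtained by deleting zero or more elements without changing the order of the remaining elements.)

A longest common strictly increasing subsequence is 2, 12 (length 2); it appears in order in both A and B, and no longer such subsequence exists.

2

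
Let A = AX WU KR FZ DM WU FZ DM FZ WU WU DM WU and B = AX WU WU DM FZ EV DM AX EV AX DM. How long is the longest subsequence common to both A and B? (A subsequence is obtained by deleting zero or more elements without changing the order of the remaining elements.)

6

A longest common subsequence is AX, WU, DM, FZ, DM, DM (length 6); the LCS DP confirms no longer common subsequence exists.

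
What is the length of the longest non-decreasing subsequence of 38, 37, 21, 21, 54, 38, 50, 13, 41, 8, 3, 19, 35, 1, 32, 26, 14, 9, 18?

4

One longest non-decreasing subsequence is 21, 21, 38, 50 (positions 3,4,6,7), of length 4; no longer one exists.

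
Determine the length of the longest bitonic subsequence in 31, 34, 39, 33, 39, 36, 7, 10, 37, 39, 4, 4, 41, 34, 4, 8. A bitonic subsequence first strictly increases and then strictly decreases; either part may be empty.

Let inc[i] be the LIS ending at i and dec[i] the longest strictly decreasing subsequence starting at i. inc = [1, 2, 3, 2, 3, 3, 1, 2, 4, 5, 1, 1, 6, 3, 1, 2], dec = [3, 4, 4, 3, 4, 3, 2, 2, 3, 3, 1, 1, 3, 2, 1, 1].
max_i inc[i]+dec[i]−1 = 8, with one witness 31, 34, 36, 37, 39, 41, 34, 8.

8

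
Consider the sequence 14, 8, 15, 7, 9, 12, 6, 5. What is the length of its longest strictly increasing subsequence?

Scanning left to right, the best length ending at each element is: 14→1, 8→1, 15→2, 7→1, 9→2, 12→3, 6→1, 5→1.
So the longest increasing subsequence has length 3, e.g. 8, 9, 12.

3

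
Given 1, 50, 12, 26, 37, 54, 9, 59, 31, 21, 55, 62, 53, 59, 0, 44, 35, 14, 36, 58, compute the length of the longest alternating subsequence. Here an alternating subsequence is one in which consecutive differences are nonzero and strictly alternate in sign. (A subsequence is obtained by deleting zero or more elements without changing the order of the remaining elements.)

Track the best alternating length ending on an up-step vs a down-step at each position: up/down = 1/1, 2/1, 2/3, 4/3, 4/3, 4/1, 2/5, 6/1, 6/7, 6/7, 8/7, 8/1, 8/9, 10/9, 1/11, 12/11, 12/13, 12/13, 14/13, 14/11.
The maximum over both is 14; one such subsequence is 1, 50, 12, 26, 9, 59, 31, 55, 53, 59, 0, 44, 35, 36.

14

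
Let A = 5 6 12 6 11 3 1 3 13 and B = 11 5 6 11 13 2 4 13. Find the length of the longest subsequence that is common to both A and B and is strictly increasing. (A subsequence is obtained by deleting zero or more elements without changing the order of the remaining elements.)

For each value that appears in both, track the longest common increasing run ending there.
The best achievable length is 4; one witness is 5, 6, 11, 13 (A-positions 1,2,5,9, B-positions 2,3,4,5).

4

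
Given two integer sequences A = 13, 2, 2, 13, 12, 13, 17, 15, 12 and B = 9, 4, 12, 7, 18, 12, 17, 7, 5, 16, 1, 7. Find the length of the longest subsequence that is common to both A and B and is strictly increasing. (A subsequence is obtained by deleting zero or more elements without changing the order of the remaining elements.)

2

A longest common strictly increasing subsequence is 12, 17 (length 2); it appears in order in both A and B, and no longer such subsequence exists.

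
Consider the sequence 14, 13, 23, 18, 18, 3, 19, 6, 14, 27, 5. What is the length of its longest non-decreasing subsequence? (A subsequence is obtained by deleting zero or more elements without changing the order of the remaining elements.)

Let dp[i] be the longest non-decreasing subsequence ending at position i. Then dp = [1, 1, 2, 2, 3, 1, 4, 2, 3, 5, 2].
The maximum is 5; one witness is 14, 18, 18, 19, 27 at positions 1,4,5,7,10.

5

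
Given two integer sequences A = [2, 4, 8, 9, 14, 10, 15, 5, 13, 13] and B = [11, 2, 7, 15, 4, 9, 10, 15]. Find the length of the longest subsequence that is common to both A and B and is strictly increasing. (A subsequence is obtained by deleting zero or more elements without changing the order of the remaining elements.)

5

For each value that appears in both, track the longest common increasing run ending there.
The best achievable length is 5; one witness is 2, 4, 9, 10, 15 (A-positions 1,2,4,6,7, B-positions 2,5,6,7,8).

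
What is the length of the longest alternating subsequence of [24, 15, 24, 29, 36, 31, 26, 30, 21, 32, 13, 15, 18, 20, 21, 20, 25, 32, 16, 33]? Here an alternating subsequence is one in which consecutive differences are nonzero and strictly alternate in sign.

A longest alternating subsequence is 24, 15, 29, 26, 30, 21, 32, 13, 21, 20, 25, 16, 33 (positions 1,2,4,7,8,9,10,11,15,16,17,19,20); its 12 consecutive differences strictly alternate in sign, and length 13 is optimal.

13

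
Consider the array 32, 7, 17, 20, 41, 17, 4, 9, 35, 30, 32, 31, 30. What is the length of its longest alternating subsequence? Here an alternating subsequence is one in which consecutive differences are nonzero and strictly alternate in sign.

8

Track the best alternating length ending on an up-step vs a down-step at each position: up/down = 1/1, 1/2, 3/2, 3/2, 3/1, 3/4, 1/4, 5/4, 5/4, 5/6, 7/6, 7/8, 5/8.
The maximum over both is 8; one such subsequence is 32, 7, 20, 17, 35, 30, 32, 31.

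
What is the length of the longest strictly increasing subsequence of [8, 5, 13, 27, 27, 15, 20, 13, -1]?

Scanning left to right, the best length ending at each element is: 8→1, 5→1, 13→2, 27→3, 27→3, 15→3, 20→4, 13→2, -1→1.
So the longest increasing subsequence has length 4, e.g. 8, 13, 15, 20.

4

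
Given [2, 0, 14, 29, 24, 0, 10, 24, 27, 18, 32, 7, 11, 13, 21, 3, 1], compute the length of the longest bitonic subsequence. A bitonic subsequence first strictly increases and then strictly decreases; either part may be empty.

Let inc[i] be the LIS ending at i and dec[i] the longest strictly decreasing subsequence starting at i. inc = [1, 1, 2, 3, 3, 1, 2, 3, 4, 3, 5, 2, 3, 4, 5, 2, 2], dec = [2, 1, 5, 6, 5, 1, 4, 5, 5, 4, 4, 3, 3, 3, 3, 2, 1].
max_i inc[i]+dec[i]−1 = 8, with one witness 2, 14, 29, 27, 18, 13, 3, 1.

8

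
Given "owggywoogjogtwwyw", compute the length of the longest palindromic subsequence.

9

One longest palindromic subsequence is wywgogwyw (positions 2,5,6,9,11,12,15,16,17); it reads the same forward and backward, and the interval DP gives dp[1][17] = 9.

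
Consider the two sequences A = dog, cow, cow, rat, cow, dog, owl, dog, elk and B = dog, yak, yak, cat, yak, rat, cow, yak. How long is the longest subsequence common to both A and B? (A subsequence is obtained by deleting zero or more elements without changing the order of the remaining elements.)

3

Backtracking the LCS table gives one alignment: dog (A1,B1) → rat (A4,B6) → cow (A5,B7).
So the longest common subsequence has length 3.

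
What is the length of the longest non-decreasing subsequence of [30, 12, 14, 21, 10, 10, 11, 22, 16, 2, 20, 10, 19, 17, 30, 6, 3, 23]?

Scanning left to right, the best length ending at each element is: 30→1, 12→1, 14→2, 21→3, 10→1, 10→2, 11→3, 22→4, 16→4, 2→1, 20→5, 10→3, 19→5, 17→5, 30→6, 6→2, 3→2, 23→6.
So the longest non-decreasing subsequence has length 6, e.g. 10, 10, 11, 16, 20, 30.

6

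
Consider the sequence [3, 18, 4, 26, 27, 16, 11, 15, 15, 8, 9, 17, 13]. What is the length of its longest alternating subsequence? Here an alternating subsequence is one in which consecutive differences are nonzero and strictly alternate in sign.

A longest alternating subsequence is 3, 18, 4, 26, 11, 15, 8, 17, 13 (positions 1,2,3,4,7,8,10,12,13); its 8 consecutive differences strictly alternate in sign, and length 9 is optimal.

9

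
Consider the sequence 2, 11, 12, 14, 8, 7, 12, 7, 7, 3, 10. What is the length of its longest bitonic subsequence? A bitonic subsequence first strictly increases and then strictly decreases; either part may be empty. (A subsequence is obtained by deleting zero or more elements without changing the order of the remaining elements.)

7

One longest bitonic subsequence is 2, 11, 12, 14, 12, 7, 3 (positions 1,2,3,4,7,9,10): it rises to 14 then falls. Length 7 is optimal.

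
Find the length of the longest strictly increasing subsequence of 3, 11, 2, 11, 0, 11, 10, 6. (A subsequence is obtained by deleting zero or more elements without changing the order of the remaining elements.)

Scanning left to right, the best length ending at each element is: 3→1, 11→2, 2→1, 11→2, 0→1, 11→2, 10→2, 6→2.
So the longest increasing subsequence has length 2, e.g. 3, 11.

2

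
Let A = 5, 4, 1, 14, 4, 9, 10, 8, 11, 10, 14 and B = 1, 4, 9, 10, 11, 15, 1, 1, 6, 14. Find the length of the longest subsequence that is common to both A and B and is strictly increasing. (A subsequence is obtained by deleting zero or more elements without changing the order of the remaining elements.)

For each value that appears in both, track the longest common increasing run ending there.
The best achievable length is 6; one witness is 1, 4, 9, 10, 11, 14 (A-positions 3,5,6,7,9,11, B-positions 1,2,3,4,5,10).

6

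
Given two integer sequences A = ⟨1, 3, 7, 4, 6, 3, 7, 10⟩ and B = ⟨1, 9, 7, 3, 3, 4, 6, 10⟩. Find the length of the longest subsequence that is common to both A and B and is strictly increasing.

A longest common strictly increasing subsequence is 1, 3, 4, 6, 10 (length 5); it appears in order in both A and B, and no longer such subsequence exists.

5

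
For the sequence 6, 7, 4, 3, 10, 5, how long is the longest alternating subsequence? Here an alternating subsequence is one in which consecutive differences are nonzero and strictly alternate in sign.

5

Track the best alternating length ending on an up-step vs a down-step at each position: up/down = 1/1, 2/1, 1/3, 1/3, 4/1, 4/5.
The maximum over both is 5; one such subsequence is 6, 7, 4, 10, 5.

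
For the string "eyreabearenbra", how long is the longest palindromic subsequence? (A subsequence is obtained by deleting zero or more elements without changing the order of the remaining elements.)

7

One longest palindromic subsequence is abereba (positions 5,6,7,9,10,12,14); it reads the same forward and backward, and the interval DP gives dp[1][14] = 7.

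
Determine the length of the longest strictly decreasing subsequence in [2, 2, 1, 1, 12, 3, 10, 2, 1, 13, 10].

4

Let dp[i] be the longest decreasing subsequence ending at position i. Then dp = [1, 1, 2, 2, 1, 2, 2, 3, 4, 1, 2].
The maximum is 4; one witness is 12, 3, 2, 1 at positions 5,6,8,9.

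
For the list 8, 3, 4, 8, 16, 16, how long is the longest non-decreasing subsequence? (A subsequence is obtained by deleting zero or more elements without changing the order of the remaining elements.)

5

Scanning left to right, the best length ending at each element is: 8→1, 3→1, 4→2, 8→3, 16→4, 16→5.
So the longest non-decreasing subsequence has length 5, e.g. 3, 4, 8, 16, 16.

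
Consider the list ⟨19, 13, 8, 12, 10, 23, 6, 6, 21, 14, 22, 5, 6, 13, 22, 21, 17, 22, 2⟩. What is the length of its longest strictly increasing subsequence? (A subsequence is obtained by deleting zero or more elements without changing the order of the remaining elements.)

5

One longest increasing subsequence is 8, 12, 14, 21, 22 (positions 3,4,10,16,18), of length 5; no longer one exists.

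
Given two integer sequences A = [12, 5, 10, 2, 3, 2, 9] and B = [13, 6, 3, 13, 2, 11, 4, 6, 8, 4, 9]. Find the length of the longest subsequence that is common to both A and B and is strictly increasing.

A longest common strictly increasing subsequence is 3, 9 (length 2); it appears in order in both A and B, and no longer such subsequence exists.

2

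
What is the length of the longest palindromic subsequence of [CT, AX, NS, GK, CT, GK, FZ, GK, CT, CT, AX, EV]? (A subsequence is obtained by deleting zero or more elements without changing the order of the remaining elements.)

7

One longest palindromic subsequence is AX CT GK FZ GK CT AX (positions 2,5,6,7,8,10,11); it reads the same forward and backward, and the interval DP gives dp[1][12] = 7.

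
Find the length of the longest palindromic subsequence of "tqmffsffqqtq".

One longest palindromic subsequence is tqffsffqt (positions 1,2,4,5,6,7,8,10,11); it reads the same forward and backward, and the interval DP gives dp[1][12] = 9.

9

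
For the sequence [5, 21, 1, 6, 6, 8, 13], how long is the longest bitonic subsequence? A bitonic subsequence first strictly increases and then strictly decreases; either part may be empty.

4

Let inc[i] be the LIS ending at i and dec[i] the longest strictly decreasing subsequence starting at i. inc = [1, 2, 1, 2, 2, 3, 4], dec = [2, 2, 1, 1, 1, 1, 1].
max_i inc[i]+dec[i]−1 = 4, with one witness 5, 6, 8, 13.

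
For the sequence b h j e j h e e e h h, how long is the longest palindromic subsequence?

Using dp[i][j] = 2 + dp[i+1][j−1] if the ends match, else max(dp[i+1][j], dp[i][j−1]):
dp[1][11] = 7. A witness is hheeehh at positions 2,6,7,8,9,10,11.

7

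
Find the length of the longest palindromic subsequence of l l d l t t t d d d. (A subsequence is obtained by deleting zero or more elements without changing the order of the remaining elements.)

5

One longest palindromic subsequence is dtttd (positions 3,5,6,7,10); it reads the same forward and backward, and the interval DP gives dp[1][10] = 5.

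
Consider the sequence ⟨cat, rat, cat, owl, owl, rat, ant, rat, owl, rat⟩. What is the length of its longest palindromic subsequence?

One longest palindromic subsequence is rat owl rat ant rat owl rat (positions 2,4,6,7,8,9,10); it reads the same forward and backward, and the interval DP gives dp[1][10] = 7.

7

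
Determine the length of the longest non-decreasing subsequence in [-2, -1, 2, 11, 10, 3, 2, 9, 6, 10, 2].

6

Scanning left to right, the best length ending at each element is: -2→1, -1→2, 2→3, 11→4, 10→4, 3→4, 2→4, 9→5, 6→5, 10→6, 2→5.
So the longest non-decreasing subsequence has length 6, e.g. -2, -1, 2, 3, 9, 10.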